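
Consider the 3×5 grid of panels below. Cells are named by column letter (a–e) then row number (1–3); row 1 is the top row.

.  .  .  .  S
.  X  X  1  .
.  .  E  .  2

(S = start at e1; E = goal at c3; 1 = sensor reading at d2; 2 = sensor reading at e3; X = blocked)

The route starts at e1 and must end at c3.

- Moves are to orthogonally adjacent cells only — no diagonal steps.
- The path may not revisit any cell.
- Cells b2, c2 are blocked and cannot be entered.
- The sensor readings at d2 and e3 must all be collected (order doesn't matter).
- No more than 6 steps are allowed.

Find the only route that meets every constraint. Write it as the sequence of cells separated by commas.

The budget equals the shortest possible length, so every move has to be on a shortest route through the required cells.
Route from e1: left 1 to d1, down 1 to d2, right 1 to e2, down 1 to e3, left 2 to c3 — 6 moves in all.
Check: all required cells visited; 6 ≤ 6 moves.

e1, d1, d2, e2, e3, d3, c3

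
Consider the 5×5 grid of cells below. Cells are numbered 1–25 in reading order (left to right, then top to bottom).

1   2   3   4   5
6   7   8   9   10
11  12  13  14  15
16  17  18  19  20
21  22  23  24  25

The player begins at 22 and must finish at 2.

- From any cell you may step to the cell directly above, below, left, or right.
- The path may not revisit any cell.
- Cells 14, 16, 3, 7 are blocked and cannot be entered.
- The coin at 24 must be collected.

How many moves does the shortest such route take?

Any route passes through 24 somewhere between 22 and 2. Summing Manhattan distances along the two legs (22 → 24 → 2) gives a lower bound of 2 + 6 = 8 moves.
That bound ignores the blocked cells. Measuring each leg by the fewest moves that actually steer around them (22→24: 2; 24→2: 8) raises the lower bound to 10.
A route of 10 moves exists: 22 → 23 → 24 → 19 → 18 → 13 → 12 → 11 → 6 → 1 → 2.
Since 10 matches that lower bound, it is optimal.

10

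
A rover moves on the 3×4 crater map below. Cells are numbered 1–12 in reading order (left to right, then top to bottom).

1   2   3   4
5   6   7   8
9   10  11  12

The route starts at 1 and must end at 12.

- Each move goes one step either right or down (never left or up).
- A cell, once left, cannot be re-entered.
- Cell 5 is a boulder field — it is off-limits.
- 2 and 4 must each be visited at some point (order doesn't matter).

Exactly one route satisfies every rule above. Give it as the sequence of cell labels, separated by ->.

1 -> 2 -> 3 -> 4 -> 8 -> 12

Moves only go right or down, so the column and row indices never decrease.
Route from 1: 3× right (reaching 4), 2× down (reaching 12) — 5 moves in all.
Check: all required cells visited.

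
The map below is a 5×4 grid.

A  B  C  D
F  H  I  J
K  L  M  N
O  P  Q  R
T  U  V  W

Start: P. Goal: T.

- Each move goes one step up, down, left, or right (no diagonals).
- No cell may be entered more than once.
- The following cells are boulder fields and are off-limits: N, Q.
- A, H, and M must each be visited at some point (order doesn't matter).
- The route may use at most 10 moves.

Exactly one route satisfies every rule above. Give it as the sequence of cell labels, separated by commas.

The budget equals the shortest possible length, so every move has to be on a shortest route through the required cells.
Route from P: up to L, right to M, up to I, left to H, up to B, left to A, 4× down (reaching T) — 10 moves in all.
Check: all required cells visited; 10 ≤ 10 moves.

P, L, M, I, H, B, A, F, K, O, T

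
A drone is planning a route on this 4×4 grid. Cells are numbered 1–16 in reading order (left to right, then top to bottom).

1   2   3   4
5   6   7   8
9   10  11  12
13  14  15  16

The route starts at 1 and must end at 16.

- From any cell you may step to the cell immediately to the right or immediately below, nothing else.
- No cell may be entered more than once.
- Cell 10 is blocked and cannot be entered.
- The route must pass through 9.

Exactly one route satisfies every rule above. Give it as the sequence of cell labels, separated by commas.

Moves only go right or down, so the column and row indices never decrease.
Route from 1: 3× down (reaching 13), 3× right (reaching 16) — 6 moves in all.
Check: all required cells visited.

1, 5, 9, 13, 14, 15, 16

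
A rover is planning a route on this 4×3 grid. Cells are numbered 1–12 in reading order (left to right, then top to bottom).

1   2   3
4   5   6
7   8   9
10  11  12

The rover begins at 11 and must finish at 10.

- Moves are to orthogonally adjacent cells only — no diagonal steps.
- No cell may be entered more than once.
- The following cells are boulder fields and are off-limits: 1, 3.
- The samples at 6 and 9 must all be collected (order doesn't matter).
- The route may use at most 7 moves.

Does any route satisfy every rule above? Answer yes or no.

yes

One route that works: 11 → 8 → 9 → 6 → 5 → 4 → 7 → 10.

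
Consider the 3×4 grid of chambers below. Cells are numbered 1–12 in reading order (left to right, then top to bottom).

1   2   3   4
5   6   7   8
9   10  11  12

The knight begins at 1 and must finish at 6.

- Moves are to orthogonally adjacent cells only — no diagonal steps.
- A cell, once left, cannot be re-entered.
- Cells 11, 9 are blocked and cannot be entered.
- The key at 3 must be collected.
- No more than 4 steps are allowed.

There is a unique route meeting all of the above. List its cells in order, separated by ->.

1 -> 2 -> 3 -> 7 -> 6

The budget equals the shortest possible length, so every move has to be on a shortest route through the required cells.
Route from 1: right 2 to 3, down 1 to 7, left 1 to 6 — 4 moves in all.
Check: all required cells visited; 4 ≤ 4 moves.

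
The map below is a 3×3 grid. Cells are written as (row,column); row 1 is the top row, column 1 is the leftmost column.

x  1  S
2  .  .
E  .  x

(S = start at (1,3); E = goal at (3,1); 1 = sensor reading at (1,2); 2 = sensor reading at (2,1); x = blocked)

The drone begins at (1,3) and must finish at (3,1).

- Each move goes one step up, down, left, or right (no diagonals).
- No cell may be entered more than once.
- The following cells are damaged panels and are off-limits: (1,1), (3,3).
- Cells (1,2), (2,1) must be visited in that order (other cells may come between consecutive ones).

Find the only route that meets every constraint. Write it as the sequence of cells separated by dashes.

(1,3) - (1,2) - (2,2) - (2,1) - (3,1)

The waypoints must appear in the order (1,2), (2,1), with no cell reused.
Route from (1,3): left to (1,2), down to (2,2), left to (2,1), down to (3,1) — 4 moves in all.
Check: order respected (1 at step 1, 2 at step 3).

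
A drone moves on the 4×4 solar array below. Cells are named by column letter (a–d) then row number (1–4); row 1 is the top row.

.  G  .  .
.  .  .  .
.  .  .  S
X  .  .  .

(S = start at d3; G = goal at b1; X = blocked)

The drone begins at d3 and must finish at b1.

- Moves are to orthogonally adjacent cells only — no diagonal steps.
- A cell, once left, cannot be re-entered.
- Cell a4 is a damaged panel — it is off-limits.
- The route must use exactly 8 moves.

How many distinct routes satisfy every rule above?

26

Need simple routes of exactly 8 moves from d3 to b1 (Manhattan distance 4, so 2 moves are spent on a detour and 2 undoing it).
Branch systematically from the start, pruning whenever the remaining move budget drops below the Manhattan distance to b1 or differs from it in parity. Grouping the completions by first move — via d2: 7; via d4: 12; via c3: 7 — and summing: 7 + 12 + 7 = 26.
That gives 26 routes.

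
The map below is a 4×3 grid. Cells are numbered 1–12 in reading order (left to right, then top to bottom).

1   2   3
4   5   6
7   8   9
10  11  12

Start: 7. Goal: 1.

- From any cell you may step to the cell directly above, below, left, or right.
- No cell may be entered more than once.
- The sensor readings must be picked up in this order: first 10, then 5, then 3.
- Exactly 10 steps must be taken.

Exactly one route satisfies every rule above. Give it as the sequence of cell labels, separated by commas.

The waypoints must appear in the order 10, 5, 3, with no cell reused.
Route from 7: down 1 to 10, right 2 to 12, up 1 to 9, left 1 to 8, up 1 to 5, right 1 to 6, up 1 to 3, left 2 to 1 — 10 moves in all.
Check: order respected (10 at step 1, 5 at step 6, 3 at step 8); 10 moves as required.

7, 10, 11, 12, 9, 8, 5, 6, 3, 2, 1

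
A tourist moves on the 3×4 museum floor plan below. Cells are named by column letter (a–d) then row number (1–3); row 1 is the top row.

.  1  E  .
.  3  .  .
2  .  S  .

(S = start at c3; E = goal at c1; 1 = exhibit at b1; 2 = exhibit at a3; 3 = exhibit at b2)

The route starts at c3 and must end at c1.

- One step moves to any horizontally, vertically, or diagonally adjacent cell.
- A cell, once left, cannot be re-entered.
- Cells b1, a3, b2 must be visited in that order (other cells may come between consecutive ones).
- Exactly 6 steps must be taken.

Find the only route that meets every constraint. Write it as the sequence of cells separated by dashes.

The waypoints must appear in the order b1, a3, b2, with no cell reused.
Route from c3: up to c2, up-left to b1, down-left to a2, down to a3, 2× up-right (reaching c1) — 6 moves in all.
Check: order respected (1 at step 2, 2 at step 4, 3 at step 5); 6 moves as required.

c3 - c2 - b1 - a2 - a3 - b2 - c1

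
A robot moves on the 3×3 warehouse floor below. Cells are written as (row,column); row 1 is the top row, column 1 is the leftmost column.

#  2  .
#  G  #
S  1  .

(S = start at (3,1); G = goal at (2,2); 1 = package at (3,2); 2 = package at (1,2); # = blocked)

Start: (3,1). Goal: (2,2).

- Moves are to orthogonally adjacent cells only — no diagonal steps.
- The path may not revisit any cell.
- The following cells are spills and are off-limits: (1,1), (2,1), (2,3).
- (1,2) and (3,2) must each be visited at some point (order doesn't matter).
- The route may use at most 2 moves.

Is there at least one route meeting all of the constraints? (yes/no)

no

Every way from (3,1) to (1,2) runs through (2,2) — but (2,2) is where the route must end, so it would be entered once on the way to (1,2) and again at the finish.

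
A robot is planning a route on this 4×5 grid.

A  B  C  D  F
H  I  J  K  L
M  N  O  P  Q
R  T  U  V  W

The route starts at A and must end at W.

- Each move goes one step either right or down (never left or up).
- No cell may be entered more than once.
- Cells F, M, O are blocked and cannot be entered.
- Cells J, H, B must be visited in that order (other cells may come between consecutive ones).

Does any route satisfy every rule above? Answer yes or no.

H lies to the left of J, so going from J to H would need a leftward move — but moves only go right/down, so J cannot be visited before H.

no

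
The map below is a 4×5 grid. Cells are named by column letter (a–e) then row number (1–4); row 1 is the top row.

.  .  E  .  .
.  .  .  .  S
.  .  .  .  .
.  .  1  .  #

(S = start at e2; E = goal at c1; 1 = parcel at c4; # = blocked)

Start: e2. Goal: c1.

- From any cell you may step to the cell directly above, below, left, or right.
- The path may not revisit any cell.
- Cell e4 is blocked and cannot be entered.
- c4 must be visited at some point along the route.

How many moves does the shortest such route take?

7

Any route passes through c4 somewhere between e2 and c1. Summing Manhattan distances along the two legs (e2 → c4 → c1) gives a lower bound of 4 + 3 = 7 moves.
A route of 7 moves achieves this: e2 → e3 → d3 → d4 → c4 → c3 → c2 → c1.
Since 7 matches the lower bound, it is optimal.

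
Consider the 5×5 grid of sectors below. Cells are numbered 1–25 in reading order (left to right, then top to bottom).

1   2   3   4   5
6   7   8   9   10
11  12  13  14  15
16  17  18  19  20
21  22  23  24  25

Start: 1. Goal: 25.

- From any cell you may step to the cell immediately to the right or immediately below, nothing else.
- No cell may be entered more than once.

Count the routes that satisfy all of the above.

A right/down-only route from 1 to 25 makes exactly 4 down-moves and 4 right-moves in some order.
With no other constraints that would be C(8,4) = 70 routes.
That gives 70 routes.

70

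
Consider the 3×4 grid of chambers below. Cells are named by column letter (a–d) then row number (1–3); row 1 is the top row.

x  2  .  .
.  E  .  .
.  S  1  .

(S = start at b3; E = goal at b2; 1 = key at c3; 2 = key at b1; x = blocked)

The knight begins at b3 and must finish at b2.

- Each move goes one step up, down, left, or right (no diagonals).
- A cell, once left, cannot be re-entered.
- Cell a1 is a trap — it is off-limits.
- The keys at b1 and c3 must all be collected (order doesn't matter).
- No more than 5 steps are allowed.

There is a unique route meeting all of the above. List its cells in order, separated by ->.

Any route must reach b1 and c3 and still end at b2 within 5 moves, so the order of the required stops is forced.
Route from b3: right to c3, 2× up (reaching c1), left to b1, down to b2 — 5 moves in all.
Check: all required cells visited; 5 ≤ 5 moves.

b3 -> c3 -> c2 -> c1 -> b1 -> b2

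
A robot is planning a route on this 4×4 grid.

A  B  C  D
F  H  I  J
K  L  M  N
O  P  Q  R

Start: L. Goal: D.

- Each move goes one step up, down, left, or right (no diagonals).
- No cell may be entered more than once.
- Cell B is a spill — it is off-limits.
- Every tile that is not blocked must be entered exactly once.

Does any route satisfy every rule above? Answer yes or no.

Cell A has only one open neighbour but is neither the start nor the goal, so a Hamiltonian route would have to both enter and leave it through the same neighbour — impossible without revisiting.

no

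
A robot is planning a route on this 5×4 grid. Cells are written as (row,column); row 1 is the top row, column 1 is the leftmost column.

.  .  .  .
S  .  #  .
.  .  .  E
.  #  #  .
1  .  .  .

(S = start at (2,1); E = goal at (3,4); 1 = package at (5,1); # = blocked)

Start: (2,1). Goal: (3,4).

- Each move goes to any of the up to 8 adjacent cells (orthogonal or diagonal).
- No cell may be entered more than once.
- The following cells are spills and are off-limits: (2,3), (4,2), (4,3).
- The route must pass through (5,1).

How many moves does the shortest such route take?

Any route passes through (5,1) somewhere between (2,1) and (3,4). Summing Chebyshev distances along the two legs ((2,1) → (5,1) → (3,4)) gives a lower bound of 3 + 3 = 6 moves.
That bound ignores the blocked cells. Measuring each leg by the fewest moves that actually steer around them ((2,1)→(5,1): 3; (5,1)→(3,4): 4) raises the lower bound to 7.
A route of 7 moves exists: (2,1) → (3,1) → (4,1) → (5,1) → (5,2) → (5,3) → (4,4) → (3,4).
Since 7 matches that lower bound, it is optimal.

7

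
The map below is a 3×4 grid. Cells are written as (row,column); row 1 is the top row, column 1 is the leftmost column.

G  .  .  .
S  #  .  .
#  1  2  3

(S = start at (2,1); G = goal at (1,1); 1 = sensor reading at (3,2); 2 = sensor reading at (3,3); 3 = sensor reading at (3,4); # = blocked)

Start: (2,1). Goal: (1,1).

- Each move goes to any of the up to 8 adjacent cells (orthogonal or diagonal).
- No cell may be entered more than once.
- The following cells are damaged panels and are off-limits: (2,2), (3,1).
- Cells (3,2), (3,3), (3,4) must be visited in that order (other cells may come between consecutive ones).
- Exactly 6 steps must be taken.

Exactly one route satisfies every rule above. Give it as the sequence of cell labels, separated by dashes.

The waypoints must appear in the order (3,2), (3,3), (3,4), with no cell reused.
Route from (2,1): down-right to (3,2), 2× right (reaching (3,4)), 2× up-left (reaching (1,2)), left to (1,1) — 6 moves in all.
Check: order respected (1 at step 1, 2 at step 2, 3 at step 3); 6 moves as required.

(2,1) - (3,2) - (3,3) - (3,4) - (2,3) - (1,2) - (1,1)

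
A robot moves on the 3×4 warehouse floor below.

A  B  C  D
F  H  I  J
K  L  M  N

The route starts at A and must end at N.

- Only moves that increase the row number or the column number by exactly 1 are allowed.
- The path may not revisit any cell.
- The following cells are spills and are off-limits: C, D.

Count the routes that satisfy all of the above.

A right/down-only route from A to N makes exactly 2 down-moves and 3 right-moves in some order.
With no other constraints that would be C(5,2) = 10 routes.
Subtract routes through each blocked cell (inclusion–exclusion for overlaps): − through C: 3 − through D: 1 + through C&D: 1 → 7.
That gives 7 routes.

7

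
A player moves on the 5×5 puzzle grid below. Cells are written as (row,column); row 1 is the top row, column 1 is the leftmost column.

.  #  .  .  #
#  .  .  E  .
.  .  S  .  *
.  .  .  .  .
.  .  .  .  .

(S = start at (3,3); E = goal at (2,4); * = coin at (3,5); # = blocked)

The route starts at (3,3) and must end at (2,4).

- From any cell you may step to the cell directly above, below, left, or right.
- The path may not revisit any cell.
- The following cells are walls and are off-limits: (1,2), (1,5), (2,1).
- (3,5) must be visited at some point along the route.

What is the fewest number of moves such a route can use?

Any route passes through (3,5) somewhere between (3,3) and (2,4). Summing Manhattan distances along the two legs ((3,3) → (3,5) → (2,4)) gives a lower bound of 2 + 2 = 4 moves.
A route of 4 moves achieves this: (3,3) → (3,4) → (3,5) → (2,5) → (2,4).
Since 4 matches the lower bound, it is optimal.

4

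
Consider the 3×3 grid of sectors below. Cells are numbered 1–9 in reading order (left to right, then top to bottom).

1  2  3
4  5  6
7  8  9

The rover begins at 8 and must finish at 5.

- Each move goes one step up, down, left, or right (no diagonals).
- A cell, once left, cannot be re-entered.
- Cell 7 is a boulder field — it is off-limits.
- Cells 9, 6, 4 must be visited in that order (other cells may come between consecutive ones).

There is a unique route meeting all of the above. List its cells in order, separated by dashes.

The waypoints must appear in the order 9, 6, 4, with no cell reused.
Route from 8: right to 9, 2× up (reaching 3), 2× left (reaching 1), down to 4, right to 5 — 7 moves in all.
Check: order respected (9 at step 1, 6 at step 2, 4 at step 6).

8 - 9 - 6 - 3 - 2 - 1 - 4 - 5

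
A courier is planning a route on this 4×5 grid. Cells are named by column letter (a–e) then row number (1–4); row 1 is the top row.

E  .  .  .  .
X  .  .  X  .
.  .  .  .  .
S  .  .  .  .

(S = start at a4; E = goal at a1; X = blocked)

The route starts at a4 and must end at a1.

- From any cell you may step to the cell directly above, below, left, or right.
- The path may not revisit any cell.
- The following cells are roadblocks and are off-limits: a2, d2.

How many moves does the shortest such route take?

5

The Manhattan distance from a4 to a1 is |4−1| + |1−1| = 3, so at least 3 moves are needed.
That bound ignores the blocked cells. Measuring each leg by the fewest moves that actually steer around them (a4→a1: 5) raises the lower bound to 5.
A route of 5 moves exists: a4 → a3 → b3 → b2 → b1 → a1.
Since 5 matches that lower bound, it is optimal.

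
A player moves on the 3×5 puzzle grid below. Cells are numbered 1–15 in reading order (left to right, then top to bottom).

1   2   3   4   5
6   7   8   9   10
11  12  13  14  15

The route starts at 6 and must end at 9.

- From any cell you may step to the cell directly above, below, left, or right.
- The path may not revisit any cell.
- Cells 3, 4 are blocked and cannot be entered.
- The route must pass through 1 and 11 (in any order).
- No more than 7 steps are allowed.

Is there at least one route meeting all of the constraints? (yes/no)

Exhausting the options from 6, every branch either dead-ends against blocked cells, would have to re-enter a cell already used, runs past the 7-move limit, or reaches the goal with a constraint still unmet.

no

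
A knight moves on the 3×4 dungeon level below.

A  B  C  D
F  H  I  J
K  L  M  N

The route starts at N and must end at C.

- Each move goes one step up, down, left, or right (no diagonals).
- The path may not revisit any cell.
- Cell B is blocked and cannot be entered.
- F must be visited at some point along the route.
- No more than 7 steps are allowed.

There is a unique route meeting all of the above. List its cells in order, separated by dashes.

The budget equals the shortest possible length, so every move has to be on a shortest route through the required cells.
Route from N: left 3 to K, up 1 to F, right 2 to I, up 1 to C — 7 moves in all.
Check: all required cells visited; 7 ≤ 7 moves.

N - M - L - K - F - H - I - C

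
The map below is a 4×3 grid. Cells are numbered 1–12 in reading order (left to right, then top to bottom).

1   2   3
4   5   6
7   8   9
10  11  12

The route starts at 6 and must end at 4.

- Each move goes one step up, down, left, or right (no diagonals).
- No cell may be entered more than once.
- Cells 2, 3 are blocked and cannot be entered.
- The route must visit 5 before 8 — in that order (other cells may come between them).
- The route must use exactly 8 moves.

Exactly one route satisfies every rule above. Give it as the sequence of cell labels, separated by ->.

The waypoints must appear in the order 5, 8, with no cell reused.
Route from 6: left 1 to 5, down 1 to 8, right 1 to 9, down 1 to 12, left 2 to 10, up 2 to 4 — 8 moves in all.
Check: order respected (5 at step 1, 8 at step 2); 8 moves as required.

6 -> 5 -> 8 -> 9 -> 12 -> 11 -> 10 -> 7 -> 4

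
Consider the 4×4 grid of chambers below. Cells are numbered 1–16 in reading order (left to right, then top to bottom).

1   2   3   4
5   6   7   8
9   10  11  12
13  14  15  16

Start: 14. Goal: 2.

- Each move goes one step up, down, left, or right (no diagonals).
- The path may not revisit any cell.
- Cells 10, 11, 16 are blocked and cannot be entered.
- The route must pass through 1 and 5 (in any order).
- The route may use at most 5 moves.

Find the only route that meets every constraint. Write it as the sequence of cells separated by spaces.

14 13 9 5 1 2

The budget equals the shortest possible length, so every move has to be on a shortest route through the required cells.
Route from 14: left to 13, 3× up (reaching 1), right to 2 — 5 moves in all.
Check: all required cells visited; 5 ≤ 5 moves.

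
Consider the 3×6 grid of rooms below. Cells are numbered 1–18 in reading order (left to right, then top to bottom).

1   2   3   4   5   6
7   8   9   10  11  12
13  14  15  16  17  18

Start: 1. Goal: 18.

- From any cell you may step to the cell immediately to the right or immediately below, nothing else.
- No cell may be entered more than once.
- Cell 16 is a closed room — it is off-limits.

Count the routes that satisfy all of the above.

11

A right/down-only route from 1 to 18 makes exactly 2 down-moves and 5 right-moves in some order.
With no other constraints that would be C(7,2) = 21 routes.
Subtract routes through each blocked cell (inclusion–exclusion for overlaps): − through 16: 10 → 11.
That gives 11 routes.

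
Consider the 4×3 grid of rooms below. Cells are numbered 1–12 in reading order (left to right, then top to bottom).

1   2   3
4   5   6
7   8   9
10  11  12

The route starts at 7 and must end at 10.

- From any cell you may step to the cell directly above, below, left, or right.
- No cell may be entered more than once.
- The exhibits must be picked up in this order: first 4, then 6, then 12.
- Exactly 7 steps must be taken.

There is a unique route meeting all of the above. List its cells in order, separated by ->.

The waypoints must appear in the order 4, 6, 12, with no cell reused.
Route from 7: up 1 to 4, right 2 to 6, down 2 to 12, left 2 to 10 — 7 moves in all.
Check: order respected (4 at step 1, 6 at step 3, 12 at step 5); 7 moves as required.

7 -> 4 -> 5 -> 6 -> 9 -> 12 -> 11 -> 10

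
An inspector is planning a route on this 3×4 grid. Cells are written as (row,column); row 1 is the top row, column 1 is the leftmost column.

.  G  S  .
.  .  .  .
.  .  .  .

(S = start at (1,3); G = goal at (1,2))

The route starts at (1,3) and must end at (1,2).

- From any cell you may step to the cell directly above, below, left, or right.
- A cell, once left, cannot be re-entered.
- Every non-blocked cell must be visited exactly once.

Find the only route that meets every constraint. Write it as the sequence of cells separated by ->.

(1,3) -> (1,4) -> (2,4) -> (3,4) -> (3,3) -> (2,3) -> (2,2) -> (3,2) -> (3,1) -> (2,1) -> (1,1) -> (1,2)

Need to visit all 12 open cells exactly once, starting at (1,3) and ending at (1,2).
Cell (3,1) has only two open neighbours ((2,1) and (3,2)), so the path must pass straight through it: one of those is the cell it's entered from and the other is where it exits.
Route from (1,3): right 1 to (1,4), down 2 to (3,4), left 1 to (3,3), up 1 to (2,3), left 1 to (2,2), down 1 to (3,2), left 1 to (3,1), up 2 to (1,1), right 1 to (1,2) — 11 moves in all.
Check: all 12 open cells covered.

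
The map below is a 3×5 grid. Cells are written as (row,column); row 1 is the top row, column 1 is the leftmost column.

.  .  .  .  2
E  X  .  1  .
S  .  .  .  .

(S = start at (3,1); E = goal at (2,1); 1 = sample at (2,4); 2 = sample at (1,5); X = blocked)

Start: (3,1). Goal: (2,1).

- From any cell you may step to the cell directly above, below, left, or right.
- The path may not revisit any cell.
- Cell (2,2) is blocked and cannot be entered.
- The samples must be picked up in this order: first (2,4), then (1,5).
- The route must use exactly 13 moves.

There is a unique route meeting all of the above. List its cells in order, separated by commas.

(3,1), (3,2), (3,3), (2,3), (2,4), (3,4), (3,5), (2,5), (1,5), (1,4), (1,3), (1,2), (1,1), (2,1)

The waypoints must appear in the order (2,4), (1,5), with no cell reused.
Route from (3,1): 2× right (reaching (3,3)), up to (2,3), right to (2,4), down to (3,4), right to (3,5), 2× up (reaching (1,5)), 4× left (reaching (1,1)), down to (2,1) — 13 moves in all.
Check: order respected (1 at step 4, 2 at step 8); 13 moves as required.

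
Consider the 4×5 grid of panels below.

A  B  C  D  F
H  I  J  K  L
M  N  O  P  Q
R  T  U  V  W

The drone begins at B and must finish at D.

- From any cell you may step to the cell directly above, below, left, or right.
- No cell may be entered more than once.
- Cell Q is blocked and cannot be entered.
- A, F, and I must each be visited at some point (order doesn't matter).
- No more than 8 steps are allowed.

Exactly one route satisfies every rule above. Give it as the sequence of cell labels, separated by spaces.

The 8-move cap with required stops at A, F, I leaves no slack for detours.
Route from B: left 1 to A, down 1 to H, right 4 to L, up 1 to F, left 1 to D — 8 moves in all.
Check: all required cells visited; 8 ≤ 8 moves.

B A H I J K L F D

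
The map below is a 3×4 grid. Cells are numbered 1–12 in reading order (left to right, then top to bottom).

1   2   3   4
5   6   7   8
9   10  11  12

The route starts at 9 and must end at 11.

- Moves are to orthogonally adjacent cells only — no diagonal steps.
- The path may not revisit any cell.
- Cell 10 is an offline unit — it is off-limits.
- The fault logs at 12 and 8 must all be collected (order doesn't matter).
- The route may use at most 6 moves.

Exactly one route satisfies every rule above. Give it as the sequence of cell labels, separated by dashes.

9 - 5 - 6 - 7 - 8 - 12 - 11

The 6-move cap with required stops at 12, 8 leaves no slack for detours.
Route from 9: up to 5, 3× right (reaching 8), down to 12, left to 11 — 6 moves in all.
Check: all required cells visited; 6 ≤ 6 moves.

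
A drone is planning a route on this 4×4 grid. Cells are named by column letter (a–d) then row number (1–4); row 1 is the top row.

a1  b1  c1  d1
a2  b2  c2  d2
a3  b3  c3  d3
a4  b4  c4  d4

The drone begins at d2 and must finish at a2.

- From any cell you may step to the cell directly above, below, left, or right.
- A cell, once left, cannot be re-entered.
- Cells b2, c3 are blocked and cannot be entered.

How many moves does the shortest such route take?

5

The Manhattan distance from d2 to a2 is |2−2| + |4−1| = 3, so at least 3 moves are needed.
That bound ignores the blocked cells. Measuring each leg by the fewest moves that actually steer around them (d2→a2: 5) raises the lower bound to 5.
A route of 5 moves exists: d2 → d1 → c1 → b1 → a1 → a2.
Since 5 matches that lower bound, it is optimal.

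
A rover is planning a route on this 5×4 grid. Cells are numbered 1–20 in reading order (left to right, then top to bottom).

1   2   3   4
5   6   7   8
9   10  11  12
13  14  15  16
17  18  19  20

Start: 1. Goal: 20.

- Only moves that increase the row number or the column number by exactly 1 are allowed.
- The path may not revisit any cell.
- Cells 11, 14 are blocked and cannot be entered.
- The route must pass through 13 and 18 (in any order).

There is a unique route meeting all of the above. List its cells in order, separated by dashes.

1 - 5 - 9 - 13 - 17 - 18 - 19 - 20

Moves only go right or down, so the column and row indices never decrease.
Route from 1: down 4 to 17, right 3 to 20 — 7 moves in all.
Check: all required cells visited.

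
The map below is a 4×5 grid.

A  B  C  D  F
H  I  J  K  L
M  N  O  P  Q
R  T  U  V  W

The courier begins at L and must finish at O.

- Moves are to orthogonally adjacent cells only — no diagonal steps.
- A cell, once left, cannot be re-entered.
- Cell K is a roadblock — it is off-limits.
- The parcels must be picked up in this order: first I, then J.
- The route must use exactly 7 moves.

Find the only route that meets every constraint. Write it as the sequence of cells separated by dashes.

L - F - D - C - B - I - J - O

The waypoints must appear in the order I, J, with no cell reused.
Route from L: up to F, 3× left (reaching B), down to I, right to J, down to O — 7 moves in all.
Check: order respected (I at step 5, J at step 6); 7 moves as required.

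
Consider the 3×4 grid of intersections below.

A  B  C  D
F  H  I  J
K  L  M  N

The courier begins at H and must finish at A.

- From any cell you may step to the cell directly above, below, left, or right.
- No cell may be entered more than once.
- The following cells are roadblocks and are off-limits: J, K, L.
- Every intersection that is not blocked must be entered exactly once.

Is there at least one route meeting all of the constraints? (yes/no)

no

Cell D has only one open neighbour but is neither the start nor the goal, so a Hamiltonian route would have to both enter and leave it through the same neighbour — impossible without revisiting.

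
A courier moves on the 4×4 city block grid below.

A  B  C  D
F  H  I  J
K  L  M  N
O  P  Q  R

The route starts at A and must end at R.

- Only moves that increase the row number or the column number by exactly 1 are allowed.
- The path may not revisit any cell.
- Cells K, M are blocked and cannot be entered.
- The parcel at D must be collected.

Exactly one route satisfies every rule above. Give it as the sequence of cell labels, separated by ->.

A -> B -> C -> D -> J -> N -> R

Moves only go right or down, so the column and row indices never decrease.
Route from A: 3× right (reaching D), 3× down (reaching R) — 6 moves in all.
Check: all required cells visited.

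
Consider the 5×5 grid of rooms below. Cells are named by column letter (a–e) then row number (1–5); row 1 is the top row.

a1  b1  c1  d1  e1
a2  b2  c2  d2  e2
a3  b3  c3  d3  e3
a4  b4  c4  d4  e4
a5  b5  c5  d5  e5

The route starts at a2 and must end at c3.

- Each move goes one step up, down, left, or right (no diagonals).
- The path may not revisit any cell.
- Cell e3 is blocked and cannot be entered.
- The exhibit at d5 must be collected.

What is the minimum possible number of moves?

Any route passes through d5 somewhere between a2 and c3. Summing Manhattan distances along the two legs (a2 → d5 → c3) gives a lower bound of 6 + 3 = 9 moves.
A route of 9 moves achieves this: a2 → a3 → a4 → a5 → b5 → c5 → d5 → d4 → d3 → c3.
Since 9 matches the lower bound, it is optimal.

9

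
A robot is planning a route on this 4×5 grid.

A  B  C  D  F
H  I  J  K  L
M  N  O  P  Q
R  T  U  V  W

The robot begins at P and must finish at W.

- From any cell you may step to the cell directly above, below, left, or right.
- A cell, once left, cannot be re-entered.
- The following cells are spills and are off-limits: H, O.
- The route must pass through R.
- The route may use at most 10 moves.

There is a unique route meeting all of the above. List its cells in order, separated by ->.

P -> K -> J -> I -> N -> M -> R -> T -> U -> V -> W

The 10-move cap with required stops at R leaves no slack for detours.
Route from P: up 1 to K, left 2 to I, down 1 to N, left 1 to M, down 1 to R, right 4 to W — 10 moves in all.
Check: all required cells visited; 10 ≤ 10 moves.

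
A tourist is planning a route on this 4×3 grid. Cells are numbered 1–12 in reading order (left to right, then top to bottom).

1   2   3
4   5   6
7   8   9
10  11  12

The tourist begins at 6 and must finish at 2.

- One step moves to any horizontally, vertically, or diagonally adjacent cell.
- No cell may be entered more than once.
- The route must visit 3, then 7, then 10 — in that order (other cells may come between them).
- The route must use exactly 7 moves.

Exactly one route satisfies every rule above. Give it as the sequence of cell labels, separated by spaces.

The waypoints must appear in the order 3, 7, 10, with no cell reused.
Route from 6: up 1 to 3, down-left 2 to 7, down 1 to 10, up-right 1 to 8, up-left 1 to 4, up-right 1 to 2 — 7 moves in all.
Check: order respected (3 at step 1, 7 at step 3, 10 at step 4); 7 moves as required.

6 3 5 7 10 8 4 2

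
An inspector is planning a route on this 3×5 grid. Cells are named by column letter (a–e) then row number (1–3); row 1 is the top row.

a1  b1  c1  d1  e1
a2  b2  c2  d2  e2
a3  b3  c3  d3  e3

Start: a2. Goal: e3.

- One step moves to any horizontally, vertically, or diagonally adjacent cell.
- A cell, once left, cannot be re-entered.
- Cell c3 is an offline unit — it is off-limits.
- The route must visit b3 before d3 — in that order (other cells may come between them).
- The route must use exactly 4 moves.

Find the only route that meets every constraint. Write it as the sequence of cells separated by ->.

The waypoints must appear in the order b3, d3, with no cell reused.
Route from a2: down-right 1 to b3, up-right 1 to c2, down-right 1 to d3, right 1 to e3 — 4 moves in all.
Check: order respected (b3 at step 1, d3 at step 3); 4 moves as required.

a2 -> b3 -> c2 -> d3 -> e3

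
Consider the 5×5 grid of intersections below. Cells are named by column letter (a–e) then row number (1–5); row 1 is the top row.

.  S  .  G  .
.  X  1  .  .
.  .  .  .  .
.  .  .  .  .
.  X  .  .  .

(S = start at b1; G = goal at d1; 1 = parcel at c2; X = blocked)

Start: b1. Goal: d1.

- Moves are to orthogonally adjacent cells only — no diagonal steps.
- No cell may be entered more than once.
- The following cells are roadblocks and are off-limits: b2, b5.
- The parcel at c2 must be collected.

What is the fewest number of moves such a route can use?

4

Any route passes through c2 somewhere between b1 and d1. Summing Manhattan distances along the two legs (b1 → c2 → d1) gives a lower bound of 2 + 2 = 4 moves.
A route of 4 moves achieves this: b1 → c1 → c2 → d2 → d1.
Since 4 matches the lower bound, it is optimal.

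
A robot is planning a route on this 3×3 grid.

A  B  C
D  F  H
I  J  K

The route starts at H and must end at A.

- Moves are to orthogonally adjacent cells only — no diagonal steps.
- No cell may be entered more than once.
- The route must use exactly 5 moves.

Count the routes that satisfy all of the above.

5

Need simple routes of exactly 5 moves from H to A (Manhattan distance 3, so 1 moves are spent on a detour and 1 undoing it).
Enumerating: H C B F D A | H K J F B A | H K J F D A | H K J I D A | H F J I D A.
That gives 5 routes.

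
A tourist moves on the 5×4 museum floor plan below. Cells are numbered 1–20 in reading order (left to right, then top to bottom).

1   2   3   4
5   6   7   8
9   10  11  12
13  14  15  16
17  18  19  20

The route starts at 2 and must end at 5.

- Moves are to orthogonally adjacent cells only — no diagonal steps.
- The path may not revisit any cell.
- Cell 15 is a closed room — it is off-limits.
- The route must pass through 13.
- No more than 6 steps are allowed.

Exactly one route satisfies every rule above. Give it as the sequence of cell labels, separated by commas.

The budget equals the shortest possible length, so every move has to be on a shortest route through the required cells.
Route from 2: 3× down (reaching 14), left to 13, 2× up (reaching 5) — 6 moves in all.
Check: all required cells visited; 6 ≤ 6 moves.

2, 6, 10, 14, 13, 9, 5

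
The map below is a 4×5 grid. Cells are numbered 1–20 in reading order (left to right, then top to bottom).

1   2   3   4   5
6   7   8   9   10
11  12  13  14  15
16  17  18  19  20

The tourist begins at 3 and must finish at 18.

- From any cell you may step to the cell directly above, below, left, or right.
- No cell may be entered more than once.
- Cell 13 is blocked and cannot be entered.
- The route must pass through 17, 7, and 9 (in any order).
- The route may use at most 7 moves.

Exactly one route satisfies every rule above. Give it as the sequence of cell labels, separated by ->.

Any route must reach 17, 7, and 9 and still end at 18 within 7 moves, so the order of the required stops is forced.
Route from 3: right to 4, down to 9, 2× left (reaching 7), 2× down (reaching 17), right to 18 — 7 moves in all.
Check: all required cells visited; 7 ≤ 7 moves.

3 -> 4 -> 9 -> 8 -> 7 -> 12 -> 17 -> 18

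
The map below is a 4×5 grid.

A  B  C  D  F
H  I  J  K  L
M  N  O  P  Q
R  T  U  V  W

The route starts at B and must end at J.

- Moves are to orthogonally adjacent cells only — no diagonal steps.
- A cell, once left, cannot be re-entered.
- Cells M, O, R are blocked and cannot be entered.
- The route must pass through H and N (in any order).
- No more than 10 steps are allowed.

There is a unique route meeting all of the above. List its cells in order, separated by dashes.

B - A - H - I - N - T - U - V - P - K - J

Any route must reach H and N and still end at J within 10 moves, so the order of the required stops is forced.
Route from B: left 1 to A, down 1 to H, right 1 to I, down 2 to T, right 2 to V, up 2 to K, left 1 to J — 10 moves in all.
Check: all required cells visited; 10 ≤ 10 moves.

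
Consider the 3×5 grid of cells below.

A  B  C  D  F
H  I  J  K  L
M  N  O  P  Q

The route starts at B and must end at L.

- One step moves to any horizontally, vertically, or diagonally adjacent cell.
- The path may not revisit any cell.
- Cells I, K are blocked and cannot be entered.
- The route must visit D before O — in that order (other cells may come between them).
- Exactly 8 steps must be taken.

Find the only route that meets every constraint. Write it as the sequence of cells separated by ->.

The waypoints must appear in the order D, O, with no cell reused.
Route from B: right 2 to D, down-left 2 to N, right 3 to Q, up 1 to L — 8 moves in all.
Check: order respected (D at step 2, O at step 5); 8 moves as required.

B -> C -> D -> J -> N -> O -> P -> Q -> L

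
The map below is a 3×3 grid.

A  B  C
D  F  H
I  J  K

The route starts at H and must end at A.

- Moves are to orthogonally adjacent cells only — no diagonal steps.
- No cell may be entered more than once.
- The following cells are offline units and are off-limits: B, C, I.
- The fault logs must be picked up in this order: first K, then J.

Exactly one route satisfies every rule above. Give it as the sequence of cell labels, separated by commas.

H, K, J, F, D, A

The waypoints must appear in the order K, J, with no cell reused.
Route from H: down to K, left to J, up to F, left to D, up to A — 5 moves in all.
Check: order respected (K at step 1, J at step 2).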